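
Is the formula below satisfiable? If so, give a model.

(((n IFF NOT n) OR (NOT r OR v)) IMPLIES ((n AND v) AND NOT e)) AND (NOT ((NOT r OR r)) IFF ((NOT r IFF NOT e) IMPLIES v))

v: False; e: True; n: True; r: True

  ((n IFF NOT n) OR (NOT r OR v)) IMPLIES ((n AND v) AND NOT e) = True
    (n IFF NOT n) OR (NOT r OR v) = False
      n IFF NOT n = False
        NOT n = False
      NOT r OR v = False
        NOT r = False
    (n AND v) AND NOT e = False
      n AND v = False
      NOT e = False
  NOT ((NOT r OR r)) IFF ((NOT r IFF NOT e) IMPLIES v) = True
    NOT ((NOT r OR r)) = False
      NOT r OR r = True
        NOT r = False
    (NOT r IFF NOT e) IMPLIES v = False
      NOT r IFF NOT e = True
        NOT r = False
        NOT e = False
Both conjuncts True, so the formula holds.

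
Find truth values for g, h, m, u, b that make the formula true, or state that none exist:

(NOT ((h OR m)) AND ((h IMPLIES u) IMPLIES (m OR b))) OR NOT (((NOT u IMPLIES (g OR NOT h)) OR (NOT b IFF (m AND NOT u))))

g = False, h = False, m = False, u = True, b = True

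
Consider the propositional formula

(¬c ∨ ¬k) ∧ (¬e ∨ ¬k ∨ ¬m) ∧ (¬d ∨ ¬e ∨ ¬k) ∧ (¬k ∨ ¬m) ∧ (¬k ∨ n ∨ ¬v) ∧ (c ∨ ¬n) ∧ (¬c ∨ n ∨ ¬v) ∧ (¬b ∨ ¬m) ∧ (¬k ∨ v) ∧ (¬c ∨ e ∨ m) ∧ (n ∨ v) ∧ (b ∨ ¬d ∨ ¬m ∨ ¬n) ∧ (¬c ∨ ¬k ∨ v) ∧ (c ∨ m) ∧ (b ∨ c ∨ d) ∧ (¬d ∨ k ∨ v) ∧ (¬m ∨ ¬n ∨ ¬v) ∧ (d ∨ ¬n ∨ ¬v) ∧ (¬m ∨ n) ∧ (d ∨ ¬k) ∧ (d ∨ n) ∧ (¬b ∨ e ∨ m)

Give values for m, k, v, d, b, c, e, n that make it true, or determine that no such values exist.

Set m = True.
  then (¬k ∨ ¬m) forces k = False.
  then (¬b ∨ ¬m) forces b = False.
  then (¬m ∨ n) forces n = True.
  then (c ∨ ¬n) forces c = True.
  then (b ∨ ¬d ∨ ¬m ∨ ¬n) forces d = False.
  then (¬m ∨ ¬n ∨ ¬v) forces v = False.
Set e = True.
All clauses satisfied.

m = True, k = False, v = False, d = False, b = False, c = True, e = True, n = True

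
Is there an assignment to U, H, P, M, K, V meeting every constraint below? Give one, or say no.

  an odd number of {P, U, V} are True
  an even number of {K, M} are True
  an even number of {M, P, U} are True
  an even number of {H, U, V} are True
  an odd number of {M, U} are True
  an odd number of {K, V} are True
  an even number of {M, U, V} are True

U = True; H = False; P = True; M = False; K = False; V = True

{P, U, V}: 3 true → odd ✓
{K, M}: 0 true → even ✓
{M, P, U}: 2 true → even ✓
{H, U, V}: 2 true → even ✓
{M, U}: 1 true → odd ✓
{K, V}: 1 true → odd ✓
{M, U, V}: 2 true → even ✓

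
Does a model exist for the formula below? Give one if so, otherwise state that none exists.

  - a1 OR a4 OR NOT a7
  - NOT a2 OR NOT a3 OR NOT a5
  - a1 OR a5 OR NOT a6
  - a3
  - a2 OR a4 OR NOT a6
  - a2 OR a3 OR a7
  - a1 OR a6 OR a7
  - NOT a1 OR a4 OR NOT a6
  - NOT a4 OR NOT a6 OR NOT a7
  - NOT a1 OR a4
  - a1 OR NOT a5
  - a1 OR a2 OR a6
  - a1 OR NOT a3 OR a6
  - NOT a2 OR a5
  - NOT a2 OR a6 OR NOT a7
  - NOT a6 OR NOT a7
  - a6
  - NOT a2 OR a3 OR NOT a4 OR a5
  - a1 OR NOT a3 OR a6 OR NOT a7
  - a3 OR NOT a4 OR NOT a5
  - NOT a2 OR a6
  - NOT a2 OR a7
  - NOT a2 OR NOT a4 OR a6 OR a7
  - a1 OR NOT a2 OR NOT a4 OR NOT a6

a1: True, a2: False, a3: True, a4: True, a5: False, a6: True, a7: False

Unit clause (a3) forces a3 = True.
Unit clause (a6) forces a6 = True.
In (NOT a6 OR NOT a7) only NOT a7 is left, so a7 = False.
In (NOT a2 OR a7) only NOT a2 is left, so a2 = False.
In (a2 OR a4 OR NOT a6) only a4 is left, so a4 = True.
Try a1 = False:
  (a1 OR a5 OR NOT a6) forces a5 = True.
  clause (a1 OR NOT a5) is falsified — backtrack.
So a1 = True.
Set a5 = False.
All clauses satisfied.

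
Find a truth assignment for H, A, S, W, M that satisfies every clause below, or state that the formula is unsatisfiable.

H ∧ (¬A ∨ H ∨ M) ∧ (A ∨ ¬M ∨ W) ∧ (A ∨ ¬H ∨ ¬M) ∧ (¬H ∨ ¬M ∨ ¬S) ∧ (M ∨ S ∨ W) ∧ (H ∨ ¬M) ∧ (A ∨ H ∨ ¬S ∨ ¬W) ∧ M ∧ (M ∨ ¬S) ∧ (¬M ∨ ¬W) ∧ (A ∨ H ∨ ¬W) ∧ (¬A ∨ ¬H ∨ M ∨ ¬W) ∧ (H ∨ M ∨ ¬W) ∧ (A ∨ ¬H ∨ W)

H: True, A: True, S: False, W: False, M: True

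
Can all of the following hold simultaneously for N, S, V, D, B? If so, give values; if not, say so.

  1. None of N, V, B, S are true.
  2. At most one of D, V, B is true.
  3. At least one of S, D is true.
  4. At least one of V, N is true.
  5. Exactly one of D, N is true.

Unsatisfiable — no assignment works.

Case N = True:
  Constraint (1) is violated (N=T) — contradiction.
Case N = False:
  (1) forces V = False.
  Constraint (4) is violated (V=F, N=F) — contradiction.
Both cases fail — unsatisfiable.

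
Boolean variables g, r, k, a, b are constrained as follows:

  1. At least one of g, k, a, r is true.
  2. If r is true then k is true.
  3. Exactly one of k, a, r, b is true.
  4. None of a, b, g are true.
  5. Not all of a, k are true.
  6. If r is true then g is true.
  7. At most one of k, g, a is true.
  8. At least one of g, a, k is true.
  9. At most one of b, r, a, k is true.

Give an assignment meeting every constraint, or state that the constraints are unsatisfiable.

g: False; r: False; k: True; a: False; b: False

  (1) {g, k, a, r}: 1 true — at least one ✓
  (2) r=F ⇒ k: vacuous ✓
  (3) {k, a, r, b}: 1 true — exactly one ✓
  (4) {a, b, g}: 0 true — none ✓
  (5) {a, k}: 1/2 true — not all ✓
  (6) r=F ⇒ g: vacuous ✓
  (7) {k, g, a}: 1 true — at most one ✓
  (8) {g, a, k}: 1 true — at least one ✓
  (9) {b, r, a, k}: 1 true — at most one ✓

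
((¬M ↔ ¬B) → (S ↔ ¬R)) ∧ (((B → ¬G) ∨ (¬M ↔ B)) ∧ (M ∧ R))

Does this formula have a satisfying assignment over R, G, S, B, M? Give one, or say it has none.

R: True; G: False; S: True; B: False; M: True

  (¬M ↔ ¬B) → (S ↔ ¬R) = True
    ¬M ↔ ¬B = False
      ¬M = False
      ¬B = True
    S ↔ ¬R = False
      ¬R = False
  ((B → ¬G) ∨ (¬M ↔ B)) ∧ (M ∧ R) = True
    (B → ¬G) ∨ (¬M ↔ B) = True
      B → ¬G = True
        ¬G = True
      ¬M ↔ B = True
        ¬M = False
    M ∧ R = True
Both conjuncts True, so the formula holds.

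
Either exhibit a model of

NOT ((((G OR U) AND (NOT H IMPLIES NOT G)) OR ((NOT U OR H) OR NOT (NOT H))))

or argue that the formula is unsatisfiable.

G = True; H = False; U = True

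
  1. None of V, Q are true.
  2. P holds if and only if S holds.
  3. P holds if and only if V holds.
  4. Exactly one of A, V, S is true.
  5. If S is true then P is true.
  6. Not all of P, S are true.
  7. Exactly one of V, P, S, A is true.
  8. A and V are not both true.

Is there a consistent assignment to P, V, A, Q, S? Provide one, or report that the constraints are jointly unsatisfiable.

P = False, V = False, A = True, Q = False, S = False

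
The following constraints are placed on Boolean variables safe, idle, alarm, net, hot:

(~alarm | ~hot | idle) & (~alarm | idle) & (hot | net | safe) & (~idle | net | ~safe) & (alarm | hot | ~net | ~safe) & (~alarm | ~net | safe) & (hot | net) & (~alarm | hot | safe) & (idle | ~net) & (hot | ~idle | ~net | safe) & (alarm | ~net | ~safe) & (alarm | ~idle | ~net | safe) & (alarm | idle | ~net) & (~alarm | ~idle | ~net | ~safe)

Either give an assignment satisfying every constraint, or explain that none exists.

safe: False, idle: True, alarm: True, net: False, hot: True

Set safe = False.
Set idle = True.
Set alarm = True.
  then (~alarm | ~net | safe) forces net = False.
  then (hot | net) forces hot = True.
All clauses satisfied.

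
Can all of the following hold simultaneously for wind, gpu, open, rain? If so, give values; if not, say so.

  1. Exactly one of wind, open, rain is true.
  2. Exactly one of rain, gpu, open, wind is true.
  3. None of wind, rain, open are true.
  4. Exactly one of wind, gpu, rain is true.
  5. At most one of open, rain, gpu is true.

Case wind = True:
  Constraint (3) is violated (wind=T) — contradiction.
Case wind = False:
  (3) forces rain = False.
  (1) with wind=F, rain=F forces open = True.
  Constraint (3) is violated (open=T) — contradiction.
Both cases fail — unsatisfiable.

No satisfying assignment exists.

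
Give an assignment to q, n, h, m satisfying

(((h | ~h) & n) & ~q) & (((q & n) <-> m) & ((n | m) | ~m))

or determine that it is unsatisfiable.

q=F, n=T, h=F, m=F

  ((h | ~h) & n) & ~q = True
    (h | ~h) & n = True
      h | ~h = True
        ~h = True
    ~q = True
  ((q & n) <-> m) & ((n | m) | ~m) = True
    (q & n) <-> m = True
      q & n = False
    (n | m) | ~m = True
      n | m = True
      ~m = True
Both conjuncts True, so the formula holds.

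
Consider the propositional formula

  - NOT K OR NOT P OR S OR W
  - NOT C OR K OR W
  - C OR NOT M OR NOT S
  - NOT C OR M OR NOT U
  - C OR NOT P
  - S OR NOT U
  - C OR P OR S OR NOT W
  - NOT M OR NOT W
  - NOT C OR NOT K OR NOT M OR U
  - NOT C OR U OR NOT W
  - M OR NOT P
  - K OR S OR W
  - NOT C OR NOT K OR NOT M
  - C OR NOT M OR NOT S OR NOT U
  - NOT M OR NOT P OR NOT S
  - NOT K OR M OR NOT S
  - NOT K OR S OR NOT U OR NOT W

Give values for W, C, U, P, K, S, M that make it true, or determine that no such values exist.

Set W = False.
Set C = False.
  then (C OR NOT P) forces P = False.
Set U = False.
Set K = False.
  then (K OR S OR W) forces S = True.
  then (C OR NOT M OR NOT S) forces M = False.
All clauses satisfied.

W = False, C = False, U = False, P = False, K = False, S = True, M = False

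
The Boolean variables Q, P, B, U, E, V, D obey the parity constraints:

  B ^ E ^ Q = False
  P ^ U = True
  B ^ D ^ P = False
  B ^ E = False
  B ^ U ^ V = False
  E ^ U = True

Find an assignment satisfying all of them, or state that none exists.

Q = False; P = True; B = True; U = False; E = True; V = True; D = False

B ^ E ^ Q = T ^ T ^ F = False ✓
P ^ U = T ^ F = True ✓
B ^ D ^ P = T ^ F ^ T = False ✓
B ^ E = T ^ T = False ✓
B ^ U ^ V = T ^ F ^ T = False ✓
E ^ U = T ^ F = True ✓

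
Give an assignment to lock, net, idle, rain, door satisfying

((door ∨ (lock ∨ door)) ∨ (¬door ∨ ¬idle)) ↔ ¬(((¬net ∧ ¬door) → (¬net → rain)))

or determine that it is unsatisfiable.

lock=F; net=F; idle=T; rain=F; door=F

  ((door ∨ (lock ∨ door)) ∨ (¬door ∨ ¬idle)) ↔ ¬(((¬net ∧ ¬door) → (¬net → rain))) = True
    (door ∨ (lock ∨ door)) ∨ (¬door ∨ ¬idle) = True
      door ∨ (lock ∨ door) = False
        lock ∨ door = False
      ¬door ∨ ¬idle = True
        ¬door = True
        ¬idle = False
    ¬(((¬net ∧ ¬door) → (¬net → rain))) = True
      (¬net ∧ ¬door) → (¬net → rain) = False
        ¬net ∧ ¬door = True
          ¬net = True
          ¬door = True
        ¬net → rain = False
          ¬net = True
The formula evaluates to True.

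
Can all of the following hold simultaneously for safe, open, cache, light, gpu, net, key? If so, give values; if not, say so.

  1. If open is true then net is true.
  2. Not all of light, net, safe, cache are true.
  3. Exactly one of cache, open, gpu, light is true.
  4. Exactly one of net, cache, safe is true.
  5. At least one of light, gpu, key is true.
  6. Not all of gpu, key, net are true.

safe = True; open = False; cache = False; light = True; gpu = False; net = False; key = True

  (1) open=F ⇒ net: vacuous ✓
  (2) {light, net, safe, cache}: 2/4 true — not all ✓
  (3) {cache, open, gpu, light}: 1 true — exactly one ✓
  (4) {net, cache, safe}: 1 true — exactly one ✓
  (5) {light, gpu, key}: 2 true — at least one ✓
  (6) {gpu, key, net}: 1/3 true — not all ✓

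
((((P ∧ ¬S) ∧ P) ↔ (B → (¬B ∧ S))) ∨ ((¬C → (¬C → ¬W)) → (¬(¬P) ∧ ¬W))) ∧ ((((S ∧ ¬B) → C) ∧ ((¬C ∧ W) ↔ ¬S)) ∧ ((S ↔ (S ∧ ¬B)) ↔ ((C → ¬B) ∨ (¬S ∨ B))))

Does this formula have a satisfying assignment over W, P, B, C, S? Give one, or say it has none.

W = True, P = True, B = False, C = False, S = False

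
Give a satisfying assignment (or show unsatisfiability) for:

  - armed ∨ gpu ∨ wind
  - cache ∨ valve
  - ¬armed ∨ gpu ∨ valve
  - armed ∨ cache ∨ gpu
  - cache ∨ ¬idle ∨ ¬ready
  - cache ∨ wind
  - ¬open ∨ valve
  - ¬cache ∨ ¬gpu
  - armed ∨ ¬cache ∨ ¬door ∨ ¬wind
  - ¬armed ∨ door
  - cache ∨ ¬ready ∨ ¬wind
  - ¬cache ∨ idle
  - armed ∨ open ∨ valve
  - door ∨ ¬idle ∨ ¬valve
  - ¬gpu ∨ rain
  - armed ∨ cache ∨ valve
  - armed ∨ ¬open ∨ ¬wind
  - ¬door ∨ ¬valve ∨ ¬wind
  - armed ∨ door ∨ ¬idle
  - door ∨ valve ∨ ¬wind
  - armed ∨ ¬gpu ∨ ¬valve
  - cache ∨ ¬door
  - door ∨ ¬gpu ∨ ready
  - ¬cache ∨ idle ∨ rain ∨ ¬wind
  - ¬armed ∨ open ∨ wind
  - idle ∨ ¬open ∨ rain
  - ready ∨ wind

Set open = True.
  then (¬open ∨ valve) forces valve = True.
Set idle = True.
  then (door ∨ ¬idle ∨ ¬valve) forces door = True.
  then (¬door ∨ ¬valve ∨ ¬wind) forces wind = False.
  then (cache ∨ ¬door) forces cache = True.
  then (ready ∨ wind) forces ready = True.
  then (¬cache ∨ ¬gpu) forces gpu = False.
  then (armed ∨ gpu ∨ wind) forces armed = True.
Set rain = False.
All clauses satisfied.

open = True, idle = True, gpu = False, wind = False, valve = True, ready = True, cache = True, door = True, armed = True, rain = False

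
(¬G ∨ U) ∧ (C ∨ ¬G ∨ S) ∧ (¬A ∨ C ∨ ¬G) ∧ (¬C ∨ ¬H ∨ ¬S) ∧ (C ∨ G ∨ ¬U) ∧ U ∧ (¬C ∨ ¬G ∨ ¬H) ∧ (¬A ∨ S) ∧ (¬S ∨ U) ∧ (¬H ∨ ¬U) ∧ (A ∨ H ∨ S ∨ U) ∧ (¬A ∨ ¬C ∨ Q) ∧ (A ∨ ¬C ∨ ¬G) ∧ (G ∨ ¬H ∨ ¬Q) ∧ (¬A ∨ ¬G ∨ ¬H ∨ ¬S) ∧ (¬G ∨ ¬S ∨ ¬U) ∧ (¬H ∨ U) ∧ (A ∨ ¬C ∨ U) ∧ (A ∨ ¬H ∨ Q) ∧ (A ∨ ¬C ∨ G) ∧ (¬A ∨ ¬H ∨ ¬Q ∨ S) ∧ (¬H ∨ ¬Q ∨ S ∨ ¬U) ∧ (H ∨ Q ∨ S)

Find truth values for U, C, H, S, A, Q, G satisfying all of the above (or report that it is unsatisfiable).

Unit clause (U) forces U = True.
In (¬H ∨ ¬U) only ¬H is left, so H = False.
Try C = False:
  (C ∨ G ∨ ¬U) forces G = True.
  (C ∨ ¬G ∨ S) forces S = True.
  clause (¬G ∨ ¬S ∨ ¬U) is falsified — backtrack.
So C = True.
Try S = False:
  (¬A ∨ S) forces A = False.
  (A ∨ ¬C ∨ ¬G) forces G = False.
  clause (A ∨ ¬C ∨ G) is falsified — backtrack.
So S = True.
  then (¬G ∨ ¬S ∨ ¬U) forces G = False.
  then (A ∨ ¬C ∨ G) forces A = True.
  then (¬A ∨ ¬C ∨ Q) forces Q = True.
All clauses satisfied.

U = True, C = True, H = False, S = True, A = True, Q = True, G = False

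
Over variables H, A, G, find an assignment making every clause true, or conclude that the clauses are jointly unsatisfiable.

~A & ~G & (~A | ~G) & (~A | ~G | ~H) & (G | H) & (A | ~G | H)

H = True; A = False; G = False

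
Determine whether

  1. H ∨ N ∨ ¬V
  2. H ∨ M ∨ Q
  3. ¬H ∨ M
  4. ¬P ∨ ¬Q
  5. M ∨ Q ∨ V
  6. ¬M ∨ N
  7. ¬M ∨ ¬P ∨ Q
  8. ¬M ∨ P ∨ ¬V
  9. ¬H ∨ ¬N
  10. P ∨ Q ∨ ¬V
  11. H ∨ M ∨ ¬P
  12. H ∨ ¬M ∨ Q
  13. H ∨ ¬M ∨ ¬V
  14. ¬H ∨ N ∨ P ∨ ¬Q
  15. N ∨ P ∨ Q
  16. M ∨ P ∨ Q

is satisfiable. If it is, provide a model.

Set N = True.
  then (¬H ∨ ¬N) forces H = False.
Try Q = False:
  (H ∨ M ∨ Q) forces M = True.
  clause (H ∨ ¬M ∨ Q) is falsified — backtrack.
So Q = True.
  then (¬P ∨ ¬Q) forces P = False.
Set M = True.
  then (¬M ∨ P ∨ ¬V) forces V = False.
All clauses satisfied.

N = True; Q = True; H = False; M = True; V = False; P = False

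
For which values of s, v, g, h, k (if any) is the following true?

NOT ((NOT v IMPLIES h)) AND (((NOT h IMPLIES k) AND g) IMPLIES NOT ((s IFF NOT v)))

s = False; v = False; g = False; h = False; k = False

  NOT ((NOT v IMPLIES h)) = True
    NOT v IMPLIES h = False
      NOT v = True
  ((NOT h IMPLIES k) AND g) IMPLIES NOT ((s IFF NOT v)) = True
    (NOT h IMPLIES k) AND g = False
      NOT h IMPLIES k = False
        NOT h = True
    NOT ((s IFF NOT v)) = True
      s IFF NOT v = False
        NOT v = True
Both conjuncts True, so the formula holds.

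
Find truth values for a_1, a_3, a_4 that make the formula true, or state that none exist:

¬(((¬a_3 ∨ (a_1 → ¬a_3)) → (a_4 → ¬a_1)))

a_1 = True; a_3 = False; a_4 = True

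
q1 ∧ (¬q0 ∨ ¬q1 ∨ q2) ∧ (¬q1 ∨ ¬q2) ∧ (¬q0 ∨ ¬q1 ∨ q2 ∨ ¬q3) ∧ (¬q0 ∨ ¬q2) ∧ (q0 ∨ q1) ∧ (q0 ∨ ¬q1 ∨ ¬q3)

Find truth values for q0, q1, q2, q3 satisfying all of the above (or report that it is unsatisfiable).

q0 = False; q1 = True; q2 = False; q3 = False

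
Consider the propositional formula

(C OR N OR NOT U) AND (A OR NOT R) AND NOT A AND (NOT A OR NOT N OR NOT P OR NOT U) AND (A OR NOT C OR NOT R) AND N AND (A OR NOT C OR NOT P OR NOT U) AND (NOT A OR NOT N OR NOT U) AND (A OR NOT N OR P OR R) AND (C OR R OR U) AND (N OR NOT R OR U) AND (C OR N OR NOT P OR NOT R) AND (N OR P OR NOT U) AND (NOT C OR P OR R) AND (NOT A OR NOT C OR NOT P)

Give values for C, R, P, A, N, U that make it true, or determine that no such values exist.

C = True; R = False; P = True; A = False; N = True; U = False

Unit clause (NOT A) forces A = False.
Unit clause (N) forces N = True.
In (A OR NOT R) only NOT R is left, so R = False.
In (A OR NOT N OR P OR R) only P is left, so P = True.
Set C = True.
  then (A OR NOT C OR NOT P OR NOT U) forces U = False.
All clauses satisfied.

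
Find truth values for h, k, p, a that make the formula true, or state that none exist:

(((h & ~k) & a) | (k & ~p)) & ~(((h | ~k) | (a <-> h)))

h=F, k=T, p=F, a=T

  ((h & ~k) & a) | (k & ~p) = True
    (h & ~k) & a = False
      h & ~k = False
        ~k = False
    k & ~p = True
      ~p = True
  ~(((h | ~k) | (a <-> h))) = True
    (h | ~k) | (a <-> h) = False
      h | ~k = False
        ~k = False
      a <-> h = False
Both conjuncts True, so the formula holds.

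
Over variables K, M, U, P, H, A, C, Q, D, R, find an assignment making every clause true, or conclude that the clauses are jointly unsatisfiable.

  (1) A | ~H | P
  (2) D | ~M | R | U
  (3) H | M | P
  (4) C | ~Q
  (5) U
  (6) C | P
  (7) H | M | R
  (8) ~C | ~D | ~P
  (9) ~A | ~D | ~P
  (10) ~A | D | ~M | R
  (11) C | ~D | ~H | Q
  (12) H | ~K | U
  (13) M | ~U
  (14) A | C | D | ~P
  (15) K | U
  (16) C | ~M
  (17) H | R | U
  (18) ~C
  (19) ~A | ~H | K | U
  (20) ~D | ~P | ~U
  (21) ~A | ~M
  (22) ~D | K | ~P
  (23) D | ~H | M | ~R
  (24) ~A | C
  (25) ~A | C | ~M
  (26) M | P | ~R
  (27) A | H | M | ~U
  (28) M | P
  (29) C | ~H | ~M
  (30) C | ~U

Case U = True:
  (M | ~U) forces M = True.
  (C | ~M) forces C = True.
  Clause (~C) is falsified — contradiction.
Case U = False:
  Clause (U) is falsified — contradiction.
Both cases fail, so the formula is unsatisfiable.

UNSATISFIABLE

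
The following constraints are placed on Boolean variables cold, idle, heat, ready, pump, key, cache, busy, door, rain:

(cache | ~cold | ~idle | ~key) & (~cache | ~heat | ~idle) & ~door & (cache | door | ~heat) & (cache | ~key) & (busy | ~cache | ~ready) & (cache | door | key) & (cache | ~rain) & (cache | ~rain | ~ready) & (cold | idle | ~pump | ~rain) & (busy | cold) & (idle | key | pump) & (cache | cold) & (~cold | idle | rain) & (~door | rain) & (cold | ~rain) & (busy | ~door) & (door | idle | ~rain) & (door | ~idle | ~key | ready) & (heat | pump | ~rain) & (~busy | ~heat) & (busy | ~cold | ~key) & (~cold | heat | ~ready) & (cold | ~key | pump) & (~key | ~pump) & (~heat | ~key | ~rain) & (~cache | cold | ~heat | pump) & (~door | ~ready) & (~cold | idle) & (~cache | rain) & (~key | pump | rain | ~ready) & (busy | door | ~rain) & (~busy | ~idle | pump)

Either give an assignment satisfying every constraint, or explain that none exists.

cold: True; idle: True; heat: False; ready: False; pump: True; key: False; cache: True; busy: True; door: False; rain: True

Unit clause (~door) forces door = False.
Try cold = False:
  (busy | cold) forces busy = True.
  (cache | cold) forces cache = True.
  (cold | ~rain) forces rain = False.
  clause (~cache | rain) is falsified — backtrack.
So cold = True.
  then (~cold | idle) forces idle = True.
Set heat = False.
  then (~cold | heat | ~ready) forces ready = False.
  then (door | ~idle | ~key | ready) forces key = False.
  then (cache | door | key) forces cache = True.
  then (~cache | rain) forces rain = True.
  then (busy | door | ~rain) forces busy = True.
  then (~busy | ~idle | pump) forces pump = True.
All clauses satisfied.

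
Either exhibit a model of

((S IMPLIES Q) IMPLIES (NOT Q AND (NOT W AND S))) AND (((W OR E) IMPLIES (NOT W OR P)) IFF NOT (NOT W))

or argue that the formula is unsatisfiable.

E=F, Q=F, W=T, S=T, P=T

  (S IMPLIES Q) IMPLIES (NOT Q AND (NOT W AND S)) = True
    S IMPLIES Q = False
    NOT Q AND (NOT W AND S) = False
      NOT Q = True
      NOT W AND S = False
        NOT W = False
  ((W OR E) IMPLIES (NOT W OR P)) IFF NOT (NOT W) = True
    (W OR E) IMPLIES (NOT W OR P) = True
      W OR E = True
      NOT W OR P = True
        NOT W = False
    NOT (NOT W) = True
      NOT W = False
Both conjuncts True, so the formula holds.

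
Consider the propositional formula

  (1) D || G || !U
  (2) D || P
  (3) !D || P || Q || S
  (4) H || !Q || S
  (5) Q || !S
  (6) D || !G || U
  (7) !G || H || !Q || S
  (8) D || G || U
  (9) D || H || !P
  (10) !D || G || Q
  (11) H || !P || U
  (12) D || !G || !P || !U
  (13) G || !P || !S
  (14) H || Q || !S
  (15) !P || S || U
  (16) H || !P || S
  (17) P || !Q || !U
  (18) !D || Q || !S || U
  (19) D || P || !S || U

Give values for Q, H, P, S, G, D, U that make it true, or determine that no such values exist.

Set Q = True.
Set H = True.
Set P = True.
Set S = False.
  then (!P || S || U) forces U = True.
Set G = False.
  then (D || G || !U) forces D = True.
All clauses satisfied.

Q = True, H = True, P = True, S = False, G = False, D = True, U = True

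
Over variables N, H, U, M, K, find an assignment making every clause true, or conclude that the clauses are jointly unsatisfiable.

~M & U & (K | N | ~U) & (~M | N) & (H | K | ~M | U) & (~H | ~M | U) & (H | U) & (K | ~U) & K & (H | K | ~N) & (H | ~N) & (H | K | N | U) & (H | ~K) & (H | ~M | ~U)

N=T, H=T, U=T, M=F, K=T

Unit clause (~M) forces M = False.
Unit clause (U) forces U = True.
In (K | ~U) only K is left, so K = True.
In (H | ~K) only H is left, so H = True.
Set N = True.
All clauses satisfied.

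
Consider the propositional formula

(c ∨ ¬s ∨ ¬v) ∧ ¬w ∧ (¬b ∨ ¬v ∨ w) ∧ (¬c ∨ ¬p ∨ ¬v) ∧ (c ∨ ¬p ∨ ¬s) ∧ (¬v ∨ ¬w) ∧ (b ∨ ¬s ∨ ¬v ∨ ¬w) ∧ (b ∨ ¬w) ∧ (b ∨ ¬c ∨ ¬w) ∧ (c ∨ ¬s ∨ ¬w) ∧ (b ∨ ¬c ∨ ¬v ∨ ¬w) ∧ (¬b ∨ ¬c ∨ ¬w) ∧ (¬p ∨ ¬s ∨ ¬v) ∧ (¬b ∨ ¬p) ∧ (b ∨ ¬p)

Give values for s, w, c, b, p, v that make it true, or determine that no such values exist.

s = True; w = False; c = True; b = True; p = False; v = False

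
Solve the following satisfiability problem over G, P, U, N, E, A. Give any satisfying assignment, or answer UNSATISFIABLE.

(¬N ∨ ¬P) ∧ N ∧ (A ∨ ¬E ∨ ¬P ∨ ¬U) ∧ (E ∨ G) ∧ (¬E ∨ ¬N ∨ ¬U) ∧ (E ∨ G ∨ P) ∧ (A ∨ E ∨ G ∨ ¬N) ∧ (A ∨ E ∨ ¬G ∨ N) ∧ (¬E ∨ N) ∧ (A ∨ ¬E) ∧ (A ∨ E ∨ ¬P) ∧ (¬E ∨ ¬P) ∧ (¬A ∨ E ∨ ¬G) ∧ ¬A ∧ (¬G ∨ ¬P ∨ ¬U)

G=T; P=F; U=T; N=T; E=F; A=F

Unit clause (N) forces N = True.
Unit clause (¬A) forces A = False.
In (¬N ∨ ¬P) only ¬P is left, so P = False.
In (A ∨ ¬E) only ¬E is left, so E = False.
In (E ∨ G) only G is left, so G = True.
Set U = True.
All clauses satisfied.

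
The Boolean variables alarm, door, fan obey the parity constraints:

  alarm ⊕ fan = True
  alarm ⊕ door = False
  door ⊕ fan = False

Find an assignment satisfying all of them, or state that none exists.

Adding constraints 1, 2, 3 mod 2: every variable appears an even number of times on the left, so the left side is 0.
But the right sides sum to 1 (mod 2). 0 ≠ 1 — the system is inconsistent.

Unsatisfiable — no assignment works.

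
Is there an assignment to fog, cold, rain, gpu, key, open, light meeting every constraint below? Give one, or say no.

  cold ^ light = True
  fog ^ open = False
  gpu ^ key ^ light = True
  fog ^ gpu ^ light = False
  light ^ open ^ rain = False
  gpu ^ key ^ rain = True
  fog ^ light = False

fog: False, cold: True, rain: False, gpu: False, key: True, open: False, light: False

cold ^ light = T ^ F = True ✓
fog ^ open = F ^ F = False ✓
gpu ^ key ^ light = F ^ T ^ F = True ✓
fog ^ gpu ^ light = F ^ F ^ F = False ✓
light ^ open ^ rain = F ^ F ^ F = False ✓
gpu ^ key ^ rain = F ^ T ^ F = True ✓
fog ^ light = F ^ F = False ✓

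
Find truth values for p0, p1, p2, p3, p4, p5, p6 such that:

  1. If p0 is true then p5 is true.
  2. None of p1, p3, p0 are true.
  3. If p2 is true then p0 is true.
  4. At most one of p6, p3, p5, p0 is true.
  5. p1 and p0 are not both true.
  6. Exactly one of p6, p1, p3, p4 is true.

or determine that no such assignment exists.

p0 = False; p1 = False; p2 = False; p3 = False; p4 = True; p5 = False; p6 = False

  (1) p0=F ⇒ p5: vacuous ✓
  (2) {p1, p3, p0}: 0 true — none ✓
  (3) p2=F ⇒ p0: vacuous ✓
  (4) {p6, p3, p5, p0}: 0 true — at most one ✓
  (5) p1=F, p0=F — not both ✓
  (6) {p6, p1, p3, p4}: 1 true — exactly one ✓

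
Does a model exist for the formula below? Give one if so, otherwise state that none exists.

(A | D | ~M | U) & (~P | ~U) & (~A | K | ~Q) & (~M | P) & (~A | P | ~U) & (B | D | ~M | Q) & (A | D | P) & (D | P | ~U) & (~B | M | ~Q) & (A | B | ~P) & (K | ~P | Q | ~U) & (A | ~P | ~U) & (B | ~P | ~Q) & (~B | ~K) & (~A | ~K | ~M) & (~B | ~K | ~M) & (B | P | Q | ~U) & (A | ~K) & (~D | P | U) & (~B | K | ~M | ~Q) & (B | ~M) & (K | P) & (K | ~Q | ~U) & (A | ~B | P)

M: False; D: False; K: False; B: True; U: False; Q: False; P: True; A: False

Set M = False.
Set D = False.
Set K = False.
  then (K | P) forces P = True.
  then (~P | ~U) forces U = False.
Set B = True.
  then (~B | M | ~Q) forces Q = False.
Set A = False.
All clauses satisfied.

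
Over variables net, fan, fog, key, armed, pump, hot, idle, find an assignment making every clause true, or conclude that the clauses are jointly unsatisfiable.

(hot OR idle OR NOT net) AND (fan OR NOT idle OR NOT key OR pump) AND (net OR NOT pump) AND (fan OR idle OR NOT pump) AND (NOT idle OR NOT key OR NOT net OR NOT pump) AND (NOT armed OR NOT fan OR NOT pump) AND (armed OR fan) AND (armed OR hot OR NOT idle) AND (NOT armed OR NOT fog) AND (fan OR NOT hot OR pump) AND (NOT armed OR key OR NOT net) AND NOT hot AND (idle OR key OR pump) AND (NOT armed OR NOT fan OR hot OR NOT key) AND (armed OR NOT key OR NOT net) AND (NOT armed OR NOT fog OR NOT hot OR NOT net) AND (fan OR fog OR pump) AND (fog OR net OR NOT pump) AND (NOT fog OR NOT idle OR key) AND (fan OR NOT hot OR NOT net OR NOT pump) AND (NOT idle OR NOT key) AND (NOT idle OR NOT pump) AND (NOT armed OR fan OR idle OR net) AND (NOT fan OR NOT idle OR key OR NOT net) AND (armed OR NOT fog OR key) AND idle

Unit clause (NOT hot) forces hot = False.
Unit clause (idle) forces idle = True.
In (armed OR hot OR NOT idle) only armed is left, so armed = True.
In (NOT armed OR NOT fog) only NOT fog is left, so fog = False.
In (NOT idle OR NOT key) only NOT key is left, so key = False.
In (NOT idle OR NOT pump) only NOT pump is left, so pump = False.
In (NOT armed OR key OR NOT net) only NOT net is left, so net = False.
In (fan OR fog OR pump) only fan is left, so fan = True.
All clauses satisfied.

net = False; fan = True; fog = False; key = False; armed = True; pump = False; hot = False; idle = True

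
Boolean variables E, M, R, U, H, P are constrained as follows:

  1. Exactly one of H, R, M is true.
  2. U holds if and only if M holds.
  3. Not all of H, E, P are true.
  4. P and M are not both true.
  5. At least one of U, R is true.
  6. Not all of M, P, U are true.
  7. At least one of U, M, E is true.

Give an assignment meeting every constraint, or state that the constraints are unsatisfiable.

E: True, M: False, R: True, U: False, H: False, P: False

  (1) {H, R, M}: 1 true — exactly one ✓
  (2) U=F, M=F — same ✓
  (3) {H, E, P}: 1/3 true — not all ✓
  (4) P=F, M=F — not both ✓
  (5) {U, R}: 1 true — at least one ✓
  (6) {M, P, U}: 0/3 true — not all ✓
  (7) {U, M, E}: 1 true — at least one ✓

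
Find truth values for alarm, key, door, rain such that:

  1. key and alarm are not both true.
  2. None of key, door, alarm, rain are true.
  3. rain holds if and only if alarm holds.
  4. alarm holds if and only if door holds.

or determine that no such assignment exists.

alarm = False, key = False, door = False, rain = False

  (1) key=F, alarm=F — not both ✓
  (2) {key, door, alarm, rain}: 0 true — none ✓
  (3) rain=F, alarm=F — same ✓
  (4) alarm=F, door=F — same ✓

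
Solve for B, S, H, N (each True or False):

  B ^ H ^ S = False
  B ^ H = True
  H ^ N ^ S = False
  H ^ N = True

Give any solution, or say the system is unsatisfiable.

B = False; S = True; H = True; N = False

B ^ H ^ S = F ^ T ^ T = False ✓
B ^ H = F ^ T = True ✓
H ^ N ^ S = T ^ F ^ T = False ✓
H ^ N = T ^ F = True ✓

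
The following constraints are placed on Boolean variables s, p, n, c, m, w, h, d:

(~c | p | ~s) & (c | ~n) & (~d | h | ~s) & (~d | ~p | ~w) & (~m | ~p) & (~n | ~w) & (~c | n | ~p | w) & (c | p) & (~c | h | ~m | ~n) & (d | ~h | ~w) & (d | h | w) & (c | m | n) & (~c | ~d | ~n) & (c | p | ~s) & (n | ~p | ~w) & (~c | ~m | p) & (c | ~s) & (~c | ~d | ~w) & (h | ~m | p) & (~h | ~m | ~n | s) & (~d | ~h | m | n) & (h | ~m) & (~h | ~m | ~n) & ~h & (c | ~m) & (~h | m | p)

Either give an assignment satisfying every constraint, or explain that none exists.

Unit clause (~h) forces h = False.
In (h | ~m) only ~m is left, so m = False.
Set s = False.
Set p = False.
  then (c | p) forces c = True.
Try n = True:
  (~n | ~w) forces w = False.
  (d | h | w) forces d = True.
  clause (~c | ~d | ~n) is falsified — backtrack.
So n = False.
Set w = True.
  then (~c | ~d | ~w) forces d = False.
All clauses satisfied.

s=F, p=F, n=F, c=T, m=F, w=T, h=F, d=F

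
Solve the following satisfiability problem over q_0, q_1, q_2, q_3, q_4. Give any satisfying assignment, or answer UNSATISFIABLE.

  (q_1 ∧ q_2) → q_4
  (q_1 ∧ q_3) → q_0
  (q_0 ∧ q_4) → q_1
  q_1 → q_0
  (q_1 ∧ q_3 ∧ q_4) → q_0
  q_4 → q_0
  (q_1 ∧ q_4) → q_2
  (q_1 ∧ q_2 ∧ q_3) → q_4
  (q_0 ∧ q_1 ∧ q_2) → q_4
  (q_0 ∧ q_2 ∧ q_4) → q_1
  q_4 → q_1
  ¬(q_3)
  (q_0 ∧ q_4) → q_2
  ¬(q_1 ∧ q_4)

Unit clause (¬q_3) forces q_3 = False.
Set q_0 = True.
Set q_1 = False.
  then (¬q_0 ∨ q_1 ∨ ¬q_4) forces q_4 = False.
Set q_2 = False.
All clauses satisfied.

q_0 = True; q_1 = False; q_2 = False; q_3 = False; q_4 = False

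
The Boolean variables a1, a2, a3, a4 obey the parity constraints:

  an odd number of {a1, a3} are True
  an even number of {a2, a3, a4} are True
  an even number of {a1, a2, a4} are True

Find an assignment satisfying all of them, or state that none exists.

UNSATISFIABLE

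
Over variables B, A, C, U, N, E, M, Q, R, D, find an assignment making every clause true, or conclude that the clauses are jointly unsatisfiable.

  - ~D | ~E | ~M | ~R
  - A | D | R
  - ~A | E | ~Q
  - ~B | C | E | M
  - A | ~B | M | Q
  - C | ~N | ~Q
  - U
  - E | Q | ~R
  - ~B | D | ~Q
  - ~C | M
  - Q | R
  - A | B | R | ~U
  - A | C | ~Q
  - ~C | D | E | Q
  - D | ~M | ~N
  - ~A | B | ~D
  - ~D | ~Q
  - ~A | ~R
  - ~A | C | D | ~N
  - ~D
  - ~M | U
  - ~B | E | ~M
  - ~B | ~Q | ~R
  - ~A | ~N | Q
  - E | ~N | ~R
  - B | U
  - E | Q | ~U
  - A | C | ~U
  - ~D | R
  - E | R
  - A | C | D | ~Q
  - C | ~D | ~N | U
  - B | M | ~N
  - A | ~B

Unit clause (U) forces U = True.
Unit clause (~D) forces D = False.
Try B = True:
  (~B | D | ~Q) forces Q = False.
  (Q | R) forces R = True.
  (E | Q | ~R) forces E = True.
  (~A | ~R) forces A = False.
  clause (A | ~B) is falsified — backtrack.
So B = False.
Set A = False.
  then (A | D | R) forces R = True.
  then (A | C | ~U) forces C = True.
  then (~C | M) forces M = True.
  then (D | ~M | ~N) forces N = False.
Set E = True.
Set Q = False.
All clauses satisfied.

B=F, A=F, C=T, U=T, N=F, E=T, M=T, Q=F, R=T, D=F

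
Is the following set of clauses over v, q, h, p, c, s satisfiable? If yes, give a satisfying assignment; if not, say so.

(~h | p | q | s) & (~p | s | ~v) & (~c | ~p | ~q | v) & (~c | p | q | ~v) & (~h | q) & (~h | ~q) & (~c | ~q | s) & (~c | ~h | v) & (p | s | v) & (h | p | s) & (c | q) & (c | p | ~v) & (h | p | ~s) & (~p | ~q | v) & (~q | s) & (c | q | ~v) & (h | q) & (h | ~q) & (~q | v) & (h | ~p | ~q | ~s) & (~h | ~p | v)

UNSATISFIABLE

Case q = True:
  (~h | ~q) forces h = False.
  Clause (h | ~q) is falsified — contradiction.
Case q = False:
  (~h | q) forces h = False.
  Clause (h | q) is falsified — contradiction.
Both cases fail, so the formula is unsatisfiable.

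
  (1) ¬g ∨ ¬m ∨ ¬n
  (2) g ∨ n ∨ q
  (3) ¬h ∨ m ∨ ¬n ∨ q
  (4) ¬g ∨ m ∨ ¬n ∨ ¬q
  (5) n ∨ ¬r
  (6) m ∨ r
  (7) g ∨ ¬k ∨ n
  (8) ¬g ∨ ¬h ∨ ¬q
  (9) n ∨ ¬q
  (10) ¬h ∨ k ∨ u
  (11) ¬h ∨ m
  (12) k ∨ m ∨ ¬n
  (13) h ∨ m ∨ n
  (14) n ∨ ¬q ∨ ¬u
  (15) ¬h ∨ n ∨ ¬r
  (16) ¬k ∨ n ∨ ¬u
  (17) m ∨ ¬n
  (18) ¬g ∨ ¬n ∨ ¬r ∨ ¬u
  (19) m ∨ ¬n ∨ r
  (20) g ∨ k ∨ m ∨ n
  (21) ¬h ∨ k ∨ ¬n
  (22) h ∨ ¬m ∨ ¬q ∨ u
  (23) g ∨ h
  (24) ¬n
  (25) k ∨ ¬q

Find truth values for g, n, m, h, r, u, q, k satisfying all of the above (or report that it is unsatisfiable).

g = True, n = False, m = True, h = True, r = False, u = True, q = False, k = False

Unit clause (¬n) forces n = False.
In (n ∨ ¬r) only ¬r is left, so r = False.
In (m ∨ r) only m is left, so m = True.
In (n ∨ ¬q) only ¬q is left, so q = False.
In (g ∨ n ∨ q) only g is left, so g = True.
Set h = True.
Set u = True.
  then (¬k ∨ n ∨ ¬u) forces k = False.
All clauses satisfied.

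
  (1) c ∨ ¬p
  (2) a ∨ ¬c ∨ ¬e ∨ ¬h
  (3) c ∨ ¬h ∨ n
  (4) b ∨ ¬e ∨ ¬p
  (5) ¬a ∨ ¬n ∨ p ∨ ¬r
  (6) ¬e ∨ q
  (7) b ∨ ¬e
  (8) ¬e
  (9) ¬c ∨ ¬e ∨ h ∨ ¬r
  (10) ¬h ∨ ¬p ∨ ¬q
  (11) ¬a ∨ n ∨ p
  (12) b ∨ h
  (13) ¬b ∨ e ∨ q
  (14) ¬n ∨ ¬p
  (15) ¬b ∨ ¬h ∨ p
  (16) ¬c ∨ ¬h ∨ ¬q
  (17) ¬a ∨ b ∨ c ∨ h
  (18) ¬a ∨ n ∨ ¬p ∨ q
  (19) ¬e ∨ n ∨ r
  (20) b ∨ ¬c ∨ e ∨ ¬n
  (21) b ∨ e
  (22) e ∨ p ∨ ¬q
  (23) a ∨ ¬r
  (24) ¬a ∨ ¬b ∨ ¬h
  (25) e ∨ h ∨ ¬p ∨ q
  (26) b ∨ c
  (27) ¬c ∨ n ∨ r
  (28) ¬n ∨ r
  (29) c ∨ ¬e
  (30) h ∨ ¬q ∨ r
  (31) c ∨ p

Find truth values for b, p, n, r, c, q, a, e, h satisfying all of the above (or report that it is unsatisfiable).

b = True, p = True, n = False, r = True, c = True, q = True, a = True, e = False, h = False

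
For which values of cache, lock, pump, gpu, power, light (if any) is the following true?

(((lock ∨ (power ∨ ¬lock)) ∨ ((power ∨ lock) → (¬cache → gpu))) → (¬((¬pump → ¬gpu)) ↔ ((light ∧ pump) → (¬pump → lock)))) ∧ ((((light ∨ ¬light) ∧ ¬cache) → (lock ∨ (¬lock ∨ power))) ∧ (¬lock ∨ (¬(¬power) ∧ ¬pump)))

cache: False, lock: False, pump: False, gpu: True, power: False, light: False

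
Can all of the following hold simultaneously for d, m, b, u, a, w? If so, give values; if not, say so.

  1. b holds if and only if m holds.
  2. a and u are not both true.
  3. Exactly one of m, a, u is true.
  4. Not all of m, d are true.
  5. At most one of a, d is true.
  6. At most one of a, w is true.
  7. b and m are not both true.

d=T, m=F, b=F, u=T, a=F, w=T

  (1) b=F, m=F — same ✓
  (2) a=F, u=T — not both ✓
  (3) {m, a, u}: 1 true — exactly one ✓
  (4) {m, d}: 1/2 true — not all ✓
  (5) {a, d}: 1 true — at most one ✓
  (6) {a, w}: 1 true — at most one ✓
  (7) b=F, m=F — not both ✓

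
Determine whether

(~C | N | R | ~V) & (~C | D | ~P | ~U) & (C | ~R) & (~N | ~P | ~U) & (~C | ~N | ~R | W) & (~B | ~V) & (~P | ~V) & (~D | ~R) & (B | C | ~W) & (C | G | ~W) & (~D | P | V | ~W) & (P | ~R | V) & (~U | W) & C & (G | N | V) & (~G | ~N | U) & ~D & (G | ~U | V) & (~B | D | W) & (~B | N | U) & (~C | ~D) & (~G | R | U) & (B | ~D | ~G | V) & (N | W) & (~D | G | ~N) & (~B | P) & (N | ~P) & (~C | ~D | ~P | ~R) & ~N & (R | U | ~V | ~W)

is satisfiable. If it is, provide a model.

D: False, P: False, V: True, R: True, N: False, C: True, W: True, U: True, B: False, G: True

Unit clause (C) forces C = True.
Unit clause (~D) forces D = False.
Unit clause (~N) forces N = False.
In (N | W) only W is left, so W = True.
In (N | ~P) only ~P is left, so P = False.
In (~B | P) only ~B is left, so B = False.
Set V = True.
  then (~C | N | R | ~V) forces R = True.
Set U = True.
Set G = True.
All clauses satisfied.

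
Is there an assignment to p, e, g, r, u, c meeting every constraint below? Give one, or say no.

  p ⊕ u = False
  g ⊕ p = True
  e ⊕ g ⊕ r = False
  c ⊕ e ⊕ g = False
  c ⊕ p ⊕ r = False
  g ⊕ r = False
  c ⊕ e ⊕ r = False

p = False; e = False; g = True; r = True; u = False; c = True

p ⊕ u = F ⊕ F = False ✓
g ⊕ p = T ⊕ F = True ✓
e ⊕ g ⊕ r = F ⊕ T ⊕ T = False ✓
c ⊕ e ⊕ g = T ⊕ F ⊕ T = False ✓
c ⊕ p ⊕ r = T ⊕ F ⊕ T = False ✓
g ⊕ r = T ⊕ T = False ✓
c ⊕ e ⊕ r = T ⊕ F ⊕ T = False ✓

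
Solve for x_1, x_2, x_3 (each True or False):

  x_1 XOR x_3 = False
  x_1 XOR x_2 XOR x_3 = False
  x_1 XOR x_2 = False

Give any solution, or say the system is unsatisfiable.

x_1 = False, x_2 = False, x_3 = False

x_1 XOR x_3 = F XOR F = False ✓
x_1 XOR x_2 XOR x_3 = F XOR F XOR F = False ✓
x_1 XOR x_2 = F XOR F = False ✓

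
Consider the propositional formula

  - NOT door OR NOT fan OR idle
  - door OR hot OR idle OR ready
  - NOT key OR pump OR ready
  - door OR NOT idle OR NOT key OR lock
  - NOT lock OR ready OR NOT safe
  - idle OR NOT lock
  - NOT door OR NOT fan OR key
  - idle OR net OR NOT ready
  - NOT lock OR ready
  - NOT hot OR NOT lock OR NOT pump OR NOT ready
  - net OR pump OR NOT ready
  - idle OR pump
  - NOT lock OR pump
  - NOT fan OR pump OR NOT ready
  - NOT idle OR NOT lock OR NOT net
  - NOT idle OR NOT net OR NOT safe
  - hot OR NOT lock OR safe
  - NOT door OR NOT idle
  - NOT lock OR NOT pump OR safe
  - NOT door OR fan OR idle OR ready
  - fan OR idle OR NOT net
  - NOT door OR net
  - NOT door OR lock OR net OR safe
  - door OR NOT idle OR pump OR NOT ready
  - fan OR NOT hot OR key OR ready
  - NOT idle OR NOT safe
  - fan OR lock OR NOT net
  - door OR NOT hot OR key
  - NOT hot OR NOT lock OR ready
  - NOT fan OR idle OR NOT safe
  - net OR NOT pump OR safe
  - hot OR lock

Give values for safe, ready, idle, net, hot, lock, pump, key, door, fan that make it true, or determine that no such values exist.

safe: False; ready: False; idle: False; net: True; hot: True; lock: False; pump: True; key: True; door: False; fan: True

Set safe = False.
Set ready = False.
  then (NOT lock OR ready) forces lock = False.
  then (hot OR lock) forces hot = True.
Try idle = True:
  (NOT door OR NOT idle) forces door = False.
  (door OR NOT idle OR NOT key OR lock) forces key = False.
  clause (door OR NOT hot OR key) is falsified — backtrack.
So idle = False.
  then (idle OR pump) forces pump = True.
  then (net OR NOT pump OR safe) forces net = True.
  then (fan OR idle OR NOT net) forces fan = True.
  then (NOT door OR NOT fan OR idle) forces door = False.
  then (door OR NOT hot OR key) forces key = True.
All clauses satisfied.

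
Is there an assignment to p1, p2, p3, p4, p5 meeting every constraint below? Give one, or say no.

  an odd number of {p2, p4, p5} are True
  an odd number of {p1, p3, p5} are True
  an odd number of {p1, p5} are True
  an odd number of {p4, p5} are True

p1 = True; p2 = False; p3 = False; p4 = True; p5 = False

{p2, p4, p5}: 1 true → odd ✓
{p1, p3, p5}: 1 true → odd ✓
{p1, p5}: 1 true → odd ✓
{p4, p5}: 1 true → odd ✓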